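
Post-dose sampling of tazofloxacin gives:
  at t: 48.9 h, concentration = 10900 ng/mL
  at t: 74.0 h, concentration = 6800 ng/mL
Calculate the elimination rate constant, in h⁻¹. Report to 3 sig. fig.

k = ln(C₁/C₂) / (t₂ − t₁) = ln(10900/6800) / (74.0 − 48.9)
  = 0.4718 / 25.10 = 0.01880 h⁻¹

0.0188 h⁻¹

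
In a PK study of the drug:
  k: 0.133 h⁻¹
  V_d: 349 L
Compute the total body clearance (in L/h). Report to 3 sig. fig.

CL = k × Vd = 0.133 × 349 = 46.42 L/h

46.4 L/h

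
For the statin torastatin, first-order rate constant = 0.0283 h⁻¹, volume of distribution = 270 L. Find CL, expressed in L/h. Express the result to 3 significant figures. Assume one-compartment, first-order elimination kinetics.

CL = k × Vd = 0.0283 × 270 = 7.641 L/h

7.64 L/h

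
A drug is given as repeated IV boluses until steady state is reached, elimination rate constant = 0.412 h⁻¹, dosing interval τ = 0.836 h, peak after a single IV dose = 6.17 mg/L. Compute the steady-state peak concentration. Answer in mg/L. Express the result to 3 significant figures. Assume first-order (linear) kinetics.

e^(−kτ) = e^(−0.4120 × 0.836) = 0.7086
Accumulation ratio R = 1 / (1 − e^(−kτ)) = 1 / (1 − 0.7086) = 3.432
Steady-state peak = C₀ × R = 6.17 × 3.432 = 21.18 mg/L

21.2 mg/L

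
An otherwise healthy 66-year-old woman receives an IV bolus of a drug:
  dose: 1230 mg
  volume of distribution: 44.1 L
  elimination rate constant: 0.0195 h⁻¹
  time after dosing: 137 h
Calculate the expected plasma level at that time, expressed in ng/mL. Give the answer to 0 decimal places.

1929 ng/mL

C₀ = Dose / Vd = 1230 / 44.1 = 27.89 mg/L
C = C₀ · e^(−k·t) = 27.89 × e^(−0.01950 × 137)
  = 27.89 × 0.06915 = 1.929 mg/L
Convert: 1.929 mg/L × 1000 = 1929 ng/mL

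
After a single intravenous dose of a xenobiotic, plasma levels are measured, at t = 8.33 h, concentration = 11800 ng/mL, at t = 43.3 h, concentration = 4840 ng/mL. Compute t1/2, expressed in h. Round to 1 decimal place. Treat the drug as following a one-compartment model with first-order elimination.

27.2 h

k = ln(C₁/C₂) / (t₂ − t₁) = ln(11800/4840) / (43.3 − 8.33)
  = 0.8912 / 34.97 = 0.02548 h⁻¹
t½ = ln2 / k = 0.693147 / 0.02548 = 27.20 h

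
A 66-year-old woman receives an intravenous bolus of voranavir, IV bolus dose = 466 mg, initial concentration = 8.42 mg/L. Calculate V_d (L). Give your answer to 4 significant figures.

Vd = Dose / C₀ = 466.0 / 8.42 = 55.34 L

55.34 L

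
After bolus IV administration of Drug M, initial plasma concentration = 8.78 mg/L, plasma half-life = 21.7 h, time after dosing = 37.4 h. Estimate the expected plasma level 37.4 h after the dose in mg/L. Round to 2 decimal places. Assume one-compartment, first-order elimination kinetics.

k = ln2 / t½ = 0.693147 / 21.7 = 0.03194 h⁻¹
C = C₀ · e^(−k·t) = 8.780 × e^(−0.03194 × 37.4)
  = 8.780 × 0.3028 = 2.659 mg/L

2.66 mg/L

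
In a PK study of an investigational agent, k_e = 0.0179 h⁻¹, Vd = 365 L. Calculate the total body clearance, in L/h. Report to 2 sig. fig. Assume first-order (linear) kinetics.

CL = k × Vd = 0.0179 × 365 = 6.534 L/h

6.5 L/h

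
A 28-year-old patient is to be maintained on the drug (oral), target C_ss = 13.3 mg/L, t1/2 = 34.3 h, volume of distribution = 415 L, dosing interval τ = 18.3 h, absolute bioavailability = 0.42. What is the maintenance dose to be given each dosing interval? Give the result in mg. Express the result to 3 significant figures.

4860 mg

k = ln2 / t½ = 0.693147 / 34.3 = 0.02021 h⁻¹
CL = k × Vd = 0.02021 × 415 = 8.387 L/h
At steady state, F × (Dose/τ) = Css × CL.
Dose = Css × CL × τ / F = 13.3 × 8.387 × 18.3 / 0.42 = 4860 mg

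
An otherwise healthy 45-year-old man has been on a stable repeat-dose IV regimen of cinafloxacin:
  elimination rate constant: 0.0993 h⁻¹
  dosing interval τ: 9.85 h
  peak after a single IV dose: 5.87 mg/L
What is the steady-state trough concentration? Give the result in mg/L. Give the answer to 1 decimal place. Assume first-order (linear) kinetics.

e^(−kτ) = e^(−0.09930 × 9.85) = 0.3760
Accumulation ratio R = 1 / (1 − e^(−kτ)) = 1 / (1 − 0.3760) = 1.603
Steady-state trough = C₀ × R × e^(−kτ) = 5.87 × 1.603 × 0.3760 = 3.538 mg/L

3.5 mg/L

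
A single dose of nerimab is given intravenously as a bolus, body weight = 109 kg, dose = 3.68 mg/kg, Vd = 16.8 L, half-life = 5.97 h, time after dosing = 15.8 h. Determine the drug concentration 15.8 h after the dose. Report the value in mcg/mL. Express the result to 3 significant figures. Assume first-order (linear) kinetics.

3.81 mcg/mL

Total dose = 3.68 × 109 = 401.1 mg
C₀ = Dose / Vd = 401.1 / 16.8 = 23.88 mg/L
k = ln2 / t½ = 0.693147 / 5.97 = 0.1161 h⁻¹
C = C₀ · e^(−k·t) = 23.88 × e^(−0.1161 × 15.8)
  = 23.88 × 0.1597 = 3.814 mg/L
(3.814 mg/L = 3.814 mcg/mL)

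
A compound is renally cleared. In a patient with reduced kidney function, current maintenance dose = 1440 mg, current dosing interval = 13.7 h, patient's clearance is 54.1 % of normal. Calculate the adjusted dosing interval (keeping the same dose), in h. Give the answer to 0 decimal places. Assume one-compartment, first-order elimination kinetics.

To keep the same average steady-state level, dosing rate must scale with clearance.
CL ratio = 54.1 / 100 = 0.5410
New interval (same dose) = 13.7 / 0.5410 = 25.32 h

25 h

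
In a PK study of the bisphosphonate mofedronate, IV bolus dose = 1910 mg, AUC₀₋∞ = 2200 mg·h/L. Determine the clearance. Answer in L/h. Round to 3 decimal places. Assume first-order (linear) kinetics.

CL = Dose / AUC = 1910 / 2200 = 0.8682 L/h

0.868 L/h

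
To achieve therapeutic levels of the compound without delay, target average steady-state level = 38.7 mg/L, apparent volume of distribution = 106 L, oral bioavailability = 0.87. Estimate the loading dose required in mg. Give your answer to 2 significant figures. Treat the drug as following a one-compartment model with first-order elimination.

LD = Css × Vd / F = 38.7 × 106 / 0.87 = 4715 mg

4700 mg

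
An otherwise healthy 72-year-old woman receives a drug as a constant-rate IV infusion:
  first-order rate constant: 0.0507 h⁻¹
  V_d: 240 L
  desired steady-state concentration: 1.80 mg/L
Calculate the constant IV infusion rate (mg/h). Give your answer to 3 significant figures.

21.9 mg/h

CL = k × Vd = 0.05070 × 240 = 12.17 L/h
At steady state, infusion rate R₀ = Css × CL = 1.80 × 12.17 = 21.91 mg/h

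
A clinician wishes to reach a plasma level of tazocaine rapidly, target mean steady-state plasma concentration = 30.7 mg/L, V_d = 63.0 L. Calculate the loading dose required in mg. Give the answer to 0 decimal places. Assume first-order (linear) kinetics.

1934 mg

LD = Css × Vd = 30.7 × 63.0 = 1934 mg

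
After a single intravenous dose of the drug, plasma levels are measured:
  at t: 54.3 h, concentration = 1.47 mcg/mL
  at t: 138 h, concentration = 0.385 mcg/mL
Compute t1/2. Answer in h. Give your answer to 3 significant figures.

k = ln(C₁/C₂) / (t₂ − t₁) = ln(1.47/0.385) / (138 − 54.3)
  = 1.340 / 83.70 = 0.01601 h⁻¹
t½ = ln2 / k = 0.693147 / 0.01601 = 43.29 h

43.3 h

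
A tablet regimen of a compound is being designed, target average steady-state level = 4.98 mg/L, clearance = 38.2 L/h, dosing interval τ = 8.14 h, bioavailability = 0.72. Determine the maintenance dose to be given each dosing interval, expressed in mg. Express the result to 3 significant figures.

At steady state, F × (Dose/τ) = Css × CL.
Dose = Css × CL × τ / F = 4.98 × 38.20 × 8.14 / 0.72 = 2151 mg

2150 mg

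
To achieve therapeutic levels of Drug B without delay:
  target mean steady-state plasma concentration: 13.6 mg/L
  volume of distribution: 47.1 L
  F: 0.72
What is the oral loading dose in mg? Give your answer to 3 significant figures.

LD = Css × Vd / F = 13.6 × 47.1 / 0.72 = 889.7 mg

890 mg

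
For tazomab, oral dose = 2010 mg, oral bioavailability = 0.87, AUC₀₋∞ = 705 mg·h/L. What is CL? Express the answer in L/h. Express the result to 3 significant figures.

CL = F·Dose / AUC = 0.87 × 2010 / 705 = 2.480 L/h

2.48 L/h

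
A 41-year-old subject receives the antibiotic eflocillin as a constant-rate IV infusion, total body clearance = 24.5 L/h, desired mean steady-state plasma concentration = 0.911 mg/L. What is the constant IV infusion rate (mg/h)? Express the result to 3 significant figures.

22.3 mg/h

At steady state, infusion rate R₀ = Css × CL = 0.911 × 24.50 = 22.32 mg/h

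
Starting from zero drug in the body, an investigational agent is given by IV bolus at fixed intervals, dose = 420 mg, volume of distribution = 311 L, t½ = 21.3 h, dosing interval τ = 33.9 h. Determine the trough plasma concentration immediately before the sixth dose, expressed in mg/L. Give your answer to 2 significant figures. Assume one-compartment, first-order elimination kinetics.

0.67 mg/L

C₀ per dose = Dose / Vd = 420 / 311 = 1.350 mg/L
k = ln2 / t½ = 0.693147 / 21.3 = 0.03254 h⁻¹
Fraction remaining after one interval: r = e^(−kτ) = e^(−0.03254 × 33.9) = 0.3318
Before dose 6, 5 doses have been given (aged 1τ, 2τ, 3τ, 4τ, 5τ).
C_trough = C₀ × (r + r² + … + r^5) = C₀ × r(1−r^5)/(1−r)
        = 1.350 × 0.3318 × (1 − 0.004021) / (1 − 0.3318) = 0.6677 mg/L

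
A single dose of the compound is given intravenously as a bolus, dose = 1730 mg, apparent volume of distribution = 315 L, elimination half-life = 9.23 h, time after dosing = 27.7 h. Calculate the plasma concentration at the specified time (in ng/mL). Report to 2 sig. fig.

C₀ = Dose / Vd = 1730 / 315 = 5.492 mg/L
k = ln2 / t½ = 0.693147 / 9.23 = 0.07510 h⁻¹
C = C₀ · e^(−k·t) = 5.492 × e^(−0.07510 × 27.7)
  = 5.492 × 0.1249 = 0.6860 mg/L
Convert: 0.6860 mg/L × 1000 = 686.0 ng/mL

690 ng/mL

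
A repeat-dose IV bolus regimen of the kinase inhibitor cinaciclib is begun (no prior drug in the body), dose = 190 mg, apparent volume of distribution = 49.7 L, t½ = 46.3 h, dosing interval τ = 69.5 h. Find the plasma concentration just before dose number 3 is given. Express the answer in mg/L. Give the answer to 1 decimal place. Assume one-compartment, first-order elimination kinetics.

1.8 mg/L

C₀ per dose = Dose / Vd = 190 / 49.7 = 3.823 mg/L
k = ln2 / t½ = 0.693147 / 46.3 = 0.01497 h⁻¹
Fraction remaining after one interval: r = e^(−kτ) = e^(−0.01497 × 69.5) = 0.3533
Before dose 3, 2 doses have been given (aged 1τ, 2τ).
C_trough = C₀ × (r + r²) = 3.823 × (0.3533 + 0.1248) = 1.828 mg/L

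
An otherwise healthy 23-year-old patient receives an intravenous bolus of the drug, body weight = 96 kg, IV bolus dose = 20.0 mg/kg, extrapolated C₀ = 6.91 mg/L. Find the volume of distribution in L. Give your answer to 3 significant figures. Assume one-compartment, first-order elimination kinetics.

Dose = 20.0 × 96 = 1920 mg
Vd = Dose / C₀ = 1920 / 6.91 = 277.9 L

278 L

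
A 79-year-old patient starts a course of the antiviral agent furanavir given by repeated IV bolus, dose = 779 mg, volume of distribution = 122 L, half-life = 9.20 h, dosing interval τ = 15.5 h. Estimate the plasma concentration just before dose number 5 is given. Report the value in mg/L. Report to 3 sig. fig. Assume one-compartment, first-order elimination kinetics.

2.86 mg/L

C₀ per dose = Dose / Vd = 779 / 122 = 6.385 mg/L
k = ln2 / t½ = 0.693147 / 9.20 = 0.07534 h⁻¹
Fraction remaining after one interval: r = e^(−kτ) = e^(−0.07534 × 15.5) = 0.3111
Before dose 5, 4 doses have been given (aged 1τ, 2τ, 3τ, 4τ).
C_trough = C₀ × (r + r² + … + r^4) = C₀ × r(1−r^4)/(1−r)
        = 6.385 × 0.3111 × (1 − 0.009367) / (1 − 0.3111) = 2.856 mg/L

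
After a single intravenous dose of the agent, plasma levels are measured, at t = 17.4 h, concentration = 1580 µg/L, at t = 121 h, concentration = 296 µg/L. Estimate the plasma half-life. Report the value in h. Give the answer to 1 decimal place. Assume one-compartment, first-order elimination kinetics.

k = ln(C₁/C₂) / (t₂ − t₁) = ln(1580/296) / (121 − 17.4)
  = 1.675 / 103.6 = 0.01617 h⁻¹
t½ = ln2 / k = 0.693147 / 0.01617 = 42.87 h

42.9 h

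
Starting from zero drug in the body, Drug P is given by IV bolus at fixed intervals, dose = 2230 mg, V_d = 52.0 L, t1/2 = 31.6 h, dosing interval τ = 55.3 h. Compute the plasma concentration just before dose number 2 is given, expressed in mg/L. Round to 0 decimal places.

13 mg/L

C₀ per dose = Dose / Vd = 2230 / 52.0 = 42.88 mg/L
k = ln2 / t½ = 0.693147 / 31.6 = 0.02194 h⁻¹
Fraction remaining after one interval: r = e^(−kτ) = e^(−0.02194 × 55.3) = 0.2972
Before dose 2, 1 dose has been given (aged 1τ).
C_trough = C₀ × r = 42.88 × 0.2972 = 12.74 mg/L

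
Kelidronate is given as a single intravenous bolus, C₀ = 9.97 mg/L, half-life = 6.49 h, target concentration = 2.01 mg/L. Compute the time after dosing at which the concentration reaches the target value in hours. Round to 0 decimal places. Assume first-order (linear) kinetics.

k = ln2 / t½ = 0.693147 / 6.49 = 0.1068 h⁻¹
t = ln(C₀ / C) / k = ln(9.970 / 2.01) / 0.1068
  = ln(4.960) / 0.1068 = 1.601 / 0.1068 = 14.99 h

15 h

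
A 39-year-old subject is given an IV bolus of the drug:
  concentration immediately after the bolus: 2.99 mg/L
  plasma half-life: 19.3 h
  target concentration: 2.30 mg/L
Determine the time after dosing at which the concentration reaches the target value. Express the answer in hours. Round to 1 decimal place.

7.3 h

k = ln2 / t½ = 0.693147 / 19.3 = 0.03591 h⁻¹
t = ln(C₀ / C) / k = ln(2.990 / 2.30) / 0.03591
  = ln(1.300) / 0.03591 = 0.2624 / 0.03591 = 7.307 h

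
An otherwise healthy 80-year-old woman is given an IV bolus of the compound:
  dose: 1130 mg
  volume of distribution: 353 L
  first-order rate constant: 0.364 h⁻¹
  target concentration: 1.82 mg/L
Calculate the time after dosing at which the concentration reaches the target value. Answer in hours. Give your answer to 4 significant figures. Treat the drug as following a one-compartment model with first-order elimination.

C₀ = Dose / Vd = 1130 / 353 = 3.201 mg/L
t = ln(C₀ / C) / k = ln(3.201 / 1.82) / 0.3640
  = ln(1.759) / 0.3640 = 0.5647 / 0.3640 = 1.551 h

1.551 h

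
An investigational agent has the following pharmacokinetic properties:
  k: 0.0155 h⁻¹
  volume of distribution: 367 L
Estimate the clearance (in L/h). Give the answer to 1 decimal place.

5.7 L/h

CL = k × Vd = 0.0155 × 367 = 5.689 L/h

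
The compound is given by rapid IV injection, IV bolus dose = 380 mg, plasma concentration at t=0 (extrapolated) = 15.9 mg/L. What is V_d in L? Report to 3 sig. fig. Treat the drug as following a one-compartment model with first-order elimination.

Vd = Dose / C₀ = 380.0 / 15.9 = 23.90 L

23.9 L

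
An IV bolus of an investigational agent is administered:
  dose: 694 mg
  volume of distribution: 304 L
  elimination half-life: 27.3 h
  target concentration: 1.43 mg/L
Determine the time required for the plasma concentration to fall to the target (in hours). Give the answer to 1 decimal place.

C₀ = Dose / Vd = 694.0 / 304 = 2.283 mg/L
k = ln2 / t½ = 0.693147 / 27.3 = 0.02539 h⁻¹
t = ln(C₀ / C) / k = ln(2.283 / 1.43) / 0.02539
  = ln(1.597) / 0.02539 = 0.4681 / 0.02539 = 18.44 h

18.4 h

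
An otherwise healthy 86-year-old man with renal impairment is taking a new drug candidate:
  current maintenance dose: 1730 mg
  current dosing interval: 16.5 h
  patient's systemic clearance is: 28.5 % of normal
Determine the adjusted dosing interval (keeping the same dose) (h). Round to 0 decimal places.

To keep the same average steady-state level, dosing rate must scale with clearance.
CL ratio = 28.5 / 100 = 0.2850
New interval (same dose) = 16.5 / 0.2850 = 57.89 h

58 h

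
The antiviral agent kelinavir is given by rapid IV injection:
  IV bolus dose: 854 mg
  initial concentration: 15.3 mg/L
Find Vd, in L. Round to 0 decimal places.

Vd = Dose / C₀ = 854.0 / 15.3 = 55.82 L

56 L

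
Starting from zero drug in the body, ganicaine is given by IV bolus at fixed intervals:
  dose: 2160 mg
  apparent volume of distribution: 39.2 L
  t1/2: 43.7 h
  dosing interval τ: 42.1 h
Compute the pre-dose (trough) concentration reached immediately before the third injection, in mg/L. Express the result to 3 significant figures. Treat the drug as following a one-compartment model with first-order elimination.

42.8 mg/L

C₀ per dose = Dose / Vd = 2160 / 39.2 = 55.10 mg/L
k = ln2 / t½ = 0.693147 / 43.7 = 0.01586 h⁻¹
Fraction remaining after one interval: r = e^(−kτ) = e^(−0.01586 × 42.1) = 0.5129
Before dose 3, 2 doses have been given (aged 1τ, 2τ).
C_trough = C₀ × (r + r²) = 55.10 × (0.5129 + 0.2631) = 42.76 mg/L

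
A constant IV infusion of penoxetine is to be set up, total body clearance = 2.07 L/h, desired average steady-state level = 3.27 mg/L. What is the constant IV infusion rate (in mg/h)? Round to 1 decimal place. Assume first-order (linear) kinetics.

6.8 mg/h

At steady state, infusion rate R₀ = Css × CL = 3.27 × 2.070 = 6.769 mg/h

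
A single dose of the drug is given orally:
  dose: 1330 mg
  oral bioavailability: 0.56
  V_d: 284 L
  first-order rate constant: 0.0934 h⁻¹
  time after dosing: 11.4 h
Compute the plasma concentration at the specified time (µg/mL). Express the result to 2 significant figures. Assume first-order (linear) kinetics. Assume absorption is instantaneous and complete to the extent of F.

Amount reaching circulation = F × Dose = 0.56 × 1330 = 744.8 mg
C₀ = F·Dose / Vd = 744.8 / 284 = 2.623 mg/L
C = C₀ · e^(−k·t) = 2.623 × e^(−0.09340 × 11.4)
  = 2.623 × 0.3448 = 0.9044 mg/L
(0.9044 mg/L = 0.9044 µg/mL)

0.90 µg/mL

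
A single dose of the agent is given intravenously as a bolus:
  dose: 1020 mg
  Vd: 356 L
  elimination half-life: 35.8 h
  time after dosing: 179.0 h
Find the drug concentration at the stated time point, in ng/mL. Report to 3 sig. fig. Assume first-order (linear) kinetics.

89.5 ng/mL

C₀ = Dose / Vd = 1020 / 356 = 2.865 mg/L
k = ln2 / t½ = 0.693147 / 35.8 = 0.01936 h⁻¹
t / t½ = 179.0 / 35.8 = 5 half-lives
C = C₀ × (1/2)^5 = 2.865 × 0.03125 = 0.08953 mg/L
Convert: 0.08953 mg/L × 1000 = 89.53 ng/mL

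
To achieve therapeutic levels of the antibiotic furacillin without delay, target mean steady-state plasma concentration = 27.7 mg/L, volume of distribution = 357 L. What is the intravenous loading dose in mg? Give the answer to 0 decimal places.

LD = Css × Vd = 27.7 × 357 = 9889 mg

9889 mg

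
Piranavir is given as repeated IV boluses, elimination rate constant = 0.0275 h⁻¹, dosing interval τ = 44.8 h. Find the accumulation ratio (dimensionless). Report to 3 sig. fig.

e^(−kτ) = e^(−0.02750 × 44.8) = 0.2917
Accumulation ratio R = 1 / (1 − e^(−kτ)) = 1 / (1 − 0.2917) = 1.412

1.41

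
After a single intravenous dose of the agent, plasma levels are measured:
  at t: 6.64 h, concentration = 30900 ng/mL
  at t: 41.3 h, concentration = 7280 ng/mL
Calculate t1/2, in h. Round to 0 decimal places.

17 h

k = ln(C₁/C₂) / (t₂ − t₁) = ln(30900/7280) / (41.3 − 6.64)
  = 1.446 / 34.66 = 0.04172 h⁻¹
t½ = ln2 / k = 0.693147 / 0.04172 = 16.61 h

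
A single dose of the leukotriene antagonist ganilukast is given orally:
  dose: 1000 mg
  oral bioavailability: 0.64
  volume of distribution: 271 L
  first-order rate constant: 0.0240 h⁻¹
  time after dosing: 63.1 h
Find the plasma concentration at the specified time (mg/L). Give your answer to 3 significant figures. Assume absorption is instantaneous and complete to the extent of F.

Amount reaching circulation = F × Dose = 0.64 × 1000 = 640.0 mg
C₀ = F·Dose / Vd = 640.0 / 271 = 2.362 mg/L
C = C₀ · e^(−k·t) = 2.362 × e^(−0.02400 × 63.1)
  = 2.362 × 0.2199 = 0.5194 mg/L

0.519 mg/L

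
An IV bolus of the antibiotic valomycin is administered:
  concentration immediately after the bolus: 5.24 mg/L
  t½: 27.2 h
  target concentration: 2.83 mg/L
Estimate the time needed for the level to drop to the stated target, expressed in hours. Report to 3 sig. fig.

24.2 h

k = ln2 / t½ = 0.693147 / 27.2 = 0.02548 h⁻¹
t = ln(C₀ / C) / k = ln(5.240 / 2.83) / 0.02548
  = ln(1.852) / 0.02548 = 0.6163 / 0.02548 = 24.19 h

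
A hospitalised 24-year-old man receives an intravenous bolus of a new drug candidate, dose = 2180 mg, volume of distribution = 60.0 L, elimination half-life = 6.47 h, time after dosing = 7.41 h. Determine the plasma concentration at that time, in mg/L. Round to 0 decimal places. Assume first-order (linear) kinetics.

C₀ = Dose / Vd = 2180 / 60.0 = 36.33 mg/L
k = ln2 / t½ = 0.693147 / 6.47 = 0.1071 h⁻¹
C = C₀ · e^(−k·t) = 36.33 × e^(−0.1071 × 7.41)
  = 36.33 × 0.4522 = 16.43 mg/L

16 mg/L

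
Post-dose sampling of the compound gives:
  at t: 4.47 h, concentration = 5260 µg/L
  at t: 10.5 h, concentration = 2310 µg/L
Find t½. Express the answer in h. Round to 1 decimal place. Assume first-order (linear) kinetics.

5.1 h

k = ln(C₁/C₂) / (t₂ − t₁) = ln(5260/2310) / (10.5 − 4.47)
  = 0.8229 / 6.030 = 0.1365 h⁻¹
t½ = ln2 / k = 0.693147 / 0.1365 = 5.078 h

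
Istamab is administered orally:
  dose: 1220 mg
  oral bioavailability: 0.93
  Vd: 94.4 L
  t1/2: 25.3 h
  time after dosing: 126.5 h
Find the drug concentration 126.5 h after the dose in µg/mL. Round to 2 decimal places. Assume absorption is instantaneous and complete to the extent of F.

0.38 µg/mL

Amount reaching circulation = F × Dose = 0.93 × 1220 = 1135 mg
C₀ = F·Dose / Vd = 1135 / 94.4 = 12.02 mg/L
k = ln2 / t½ = 0.693147 / 25.3 = 0.02740 h⁻¹
t / t½ = 126.5 / 25.3 = 5 half-lives
C = C₀ × (1/2)^5 = 12.02 × 0.03125 = 0.3756 mg/L
(0.3756 mg/L = 0.3756 µg/mL)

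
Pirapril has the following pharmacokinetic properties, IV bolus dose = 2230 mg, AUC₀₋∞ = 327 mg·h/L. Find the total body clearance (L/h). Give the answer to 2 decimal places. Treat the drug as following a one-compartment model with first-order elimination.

6.82 L/h

CL = Dose / AUC = 2230 / 327 = 6.820 L/h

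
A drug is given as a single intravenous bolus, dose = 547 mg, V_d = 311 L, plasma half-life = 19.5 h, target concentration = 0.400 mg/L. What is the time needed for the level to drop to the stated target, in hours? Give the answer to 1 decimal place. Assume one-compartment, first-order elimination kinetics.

C₀ = Dose / Vd = 547.0 / 311 = 1.759 mg/L
k = ln2 / t½ = 0.693147 / 19.5 = 0.03555 h⁻¹
t = ln(C₀ / C) / k = ln(1.759 / 0.400) / 0.03555
  = ln(4.398) / 0.03555 = 1.481 / 0.03555 = 41.66 h

41.7 h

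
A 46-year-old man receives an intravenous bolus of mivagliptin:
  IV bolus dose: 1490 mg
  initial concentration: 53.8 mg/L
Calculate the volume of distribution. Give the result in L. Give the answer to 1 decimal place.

27.7 L

Vd = Dose / C₀ = 1490 / 53.8 = 27.70 L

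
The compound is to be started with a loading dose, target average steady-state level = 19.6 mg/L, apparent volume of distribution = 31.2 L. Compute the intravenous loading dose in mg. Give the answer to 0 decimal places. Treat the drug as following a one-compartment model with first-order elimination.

LD = Css × Vd = 19.6 × 31.2 = 611.5 mg

612 mg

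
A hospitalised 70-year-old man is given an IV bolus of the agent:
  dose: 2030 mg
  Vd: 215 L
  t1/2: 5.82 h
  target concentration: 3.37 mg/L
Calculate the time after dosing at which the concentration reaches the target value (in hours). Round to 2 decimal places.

8.65 h

C₀ = Dose / Vd = 2030 / 215 = 9.442 mg/L
k = ln2 / t½ = 0.693147 / 5.82 = 0.1191 h⁻¹
t = ln(C₀ / C) / k = ln(9.442 / 3.37) / 0.1191
  = ln(2.802) / 0.1191 = 1.030 / 0.1191 = 8.648 h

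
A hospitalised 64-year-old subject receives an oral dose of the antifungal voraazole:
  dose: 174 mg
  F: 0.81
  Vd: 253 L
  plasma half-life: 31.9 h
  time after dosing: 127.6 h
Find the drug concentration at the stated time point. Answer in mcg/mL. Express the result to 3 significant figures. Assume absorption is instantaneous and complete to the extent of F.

0.0348 mcg/mL

Amount reaching circulation = F × Dose = 0.81 × 174.0 = 140.9 mg
C₀ = F·Dose / Vd = 140.9 / 253 = 0.5569 mg/L
k = ln2 / t½ = 0.693147 / 31.9 = 0.02173 h⁻¹
t / t½ = 127.6 / 31.9 = 4 half-lives
C = C₀ × (1/2)^4 = 0.5569 × 0.06250 = 0.03481 mg/L
(0.03481 mg/L = 0.03481 mcg/mL)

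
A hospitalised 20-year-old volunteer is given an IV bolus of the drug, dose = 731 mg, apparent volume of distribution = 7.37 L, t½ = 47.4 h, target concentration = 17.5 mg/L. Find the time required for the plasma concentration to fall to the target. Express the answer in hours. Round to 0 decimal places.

119 h

C₀ = Dose / Vd = 731.0 / 7.37 = 99.19 mg/L
k = ln2 / t½ = 0.693147 / 47.4 = 0.01462 h⁻¹
t = ln(C₀ / C) / k = ln(99.19 / 17.5) / 0.01462
  = ln(5.668) / 0.01462 = 1.735 / 0.01462 = 118.7 h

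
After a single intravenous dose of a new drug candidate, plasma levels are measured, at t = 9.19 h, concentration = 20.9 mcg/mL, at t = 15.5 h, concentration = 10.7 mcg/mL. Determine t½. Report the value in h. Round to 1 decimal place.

6.5 h

k = ln(C₁/C₂) / (t₂ − t₁) = ln(20.9/10.7) / (15.5 − 9.19)
  = 0.6695 / 6.310 = 0.1061 h⁻¹
t½ = ln2 / k = 0.693147 / 0.1061 = 6.533 h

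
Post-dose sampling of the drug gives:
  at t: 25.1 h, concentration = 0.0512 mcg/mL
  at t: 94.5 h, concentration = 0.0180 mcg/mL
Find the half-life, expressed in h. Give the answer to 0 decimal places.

k = ln(C₁/C₂) / (t₂ − t₁) = ln(0.0512/0.0180) / (94.5 − 25.1)
  = 1.045 / 69.40 = 0.01506 h⁻¹
t½ = ln2 / k = 0.693147 / 0.01506 = 46.03 h

46 h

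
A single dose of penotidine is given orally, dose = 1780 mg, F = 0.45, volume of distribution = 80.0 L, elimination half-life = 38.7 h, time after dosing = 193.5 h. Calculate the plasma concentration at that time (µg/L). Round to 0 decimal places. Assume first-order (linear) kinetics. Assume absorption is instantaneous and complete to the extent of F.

313 µg/L

Amount reaching circulation = F × Dose = 0.45 × 1780 = 801.0 mg
C₀ = F·Dose / Vd = 801.0 / 80.0 = 10.01 mg/L
k = ln2 / t½ = 0.693147 / 38.7 = 0.01791 h⁻¹
t / t½ = 193.5 / 38.7 = 5 half-lives
C = C₀ × (1/2)^5 = 10.01 × 0.03125 = 0.3128 mg/L
Convert: 0.3128 mg/L × 1000 = 312.8 µg/L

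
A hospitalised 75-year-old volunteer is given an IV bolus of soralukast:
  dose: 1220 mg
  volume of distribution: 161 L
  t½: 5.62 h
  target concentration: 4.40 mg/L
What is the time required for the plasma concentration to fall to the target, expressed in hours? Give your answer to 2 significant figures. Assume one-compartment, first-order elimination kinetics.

4.4 h

C₀ = Dose / Vd = 1220 / 161 = 7.578 mg/L
k = ln2 / t½ = 0.693147 / 5.62 = 0.1233 h⁻¹
t = ln(C₀ / C) / k = ln(7.578 / 4.40) / 0.1233
  = ln(1.722) / 0.1233 = 0.5435 / 0.1233 = 4.408 h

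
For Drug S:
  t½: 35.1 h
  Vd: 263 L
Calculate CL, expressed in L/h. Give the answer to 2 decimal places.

k = ln2 / t½ = 0.693147 / 35.1 = 0.01975 h⁻¹
CL = k × Vd = 0.01975 × 263 = 5.194 L/h

5.19 L/h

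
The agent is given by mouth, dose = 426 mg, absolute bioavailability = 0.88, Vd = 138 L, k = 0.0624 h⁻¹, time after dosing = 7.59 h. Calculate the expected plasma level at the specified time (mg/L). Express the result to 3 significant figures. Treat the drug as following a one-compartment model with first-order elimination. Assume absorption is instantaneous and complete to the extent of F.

1.69 mg/L

Amount reaching circulation = F × Dose = 0.88 × 426.0 = 374.9 mg
C₀ = F·Dose / Vd = 374.9 / 138 = 2.717 mg/L
C = C₀ · e^(−k·t) = 2.717 × e^(−0.06240 × 7.59)
  = 2.717 × 0.6227 = 1.692 mg/L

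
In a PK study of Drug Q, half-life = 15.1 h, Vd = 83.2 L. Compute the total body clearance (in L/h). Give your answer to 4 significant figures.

3.819 L/h

k = ln2 / t½ = 0.693147 / 15.1 = 0.04590 h⁻¹
CL = k × Vd = 0.04590 × 83.2 = 3.819 L/h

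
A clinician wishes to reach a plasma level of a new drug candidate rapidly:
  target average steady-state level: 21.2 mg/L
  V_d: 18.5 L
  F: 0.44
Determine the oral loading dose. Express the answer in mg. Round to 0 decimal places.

891 mg

LD = Css × Vd / F = 21.2 × 18.5 / 0.44 = 891.4 mg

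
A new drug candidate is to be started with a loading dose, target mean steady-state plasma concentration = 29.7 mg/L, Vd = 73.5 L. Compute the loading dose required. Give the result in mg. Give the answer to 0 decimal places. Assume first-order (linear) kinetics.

LD = Css × Vd = 29.7 × 73.5 = 2183 mg

2183 mg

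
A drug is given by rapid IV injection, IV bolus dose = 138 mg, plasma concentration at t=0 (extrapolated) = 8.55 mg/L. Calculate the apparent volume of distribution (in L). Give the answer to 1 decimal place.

16.1 L

Vd = Dose / C₀ = 138.0 / 8.55 = 16.14 L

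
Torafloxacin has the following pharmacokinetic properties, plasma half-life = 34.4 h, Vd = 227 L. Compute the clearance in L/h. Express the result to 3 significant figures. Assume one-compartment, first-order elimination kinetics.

k = ln2 / t½ = 0.693147 / 34.4 = 0.02015 h⁻¹
CL = k × Vd = 0.02015 × 227 = 4.574 L/h

4.57 L/h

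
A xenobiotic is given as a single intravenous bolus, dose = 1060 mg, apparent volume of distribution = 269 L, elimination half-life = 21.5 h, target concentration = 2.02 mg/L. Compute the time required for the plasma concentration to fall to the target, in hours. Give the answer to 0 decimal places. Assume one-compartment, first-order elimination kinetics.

C₀ = Dose / Vd = 1060 / 269 = 3.941 mg/L
k = ln2 / t½ = 0.693147 / 21.5 = 0.03224 h⁻¹
t = ln(C₀ / C) / k = ln(3.941 / 2.02) / 0.03224
  = ln(1.951) / 0.03224 = 0.6683 / 0.03224 = 20.73 h

21 h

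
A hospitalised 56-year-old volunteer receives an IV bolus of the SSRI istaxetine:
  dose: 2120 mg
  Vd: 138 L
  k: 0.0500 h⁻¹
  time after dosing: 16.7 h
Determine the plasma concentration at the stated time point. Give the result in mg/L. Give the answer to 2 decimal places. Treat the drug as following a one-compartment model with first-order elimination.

6.67 mg/L

C₀ = Dose / Vd = 2120 / 138 = 15.36 mg/L
C = C₀ · e^(−k·t) = 15.36 × e^(−0.05000 × 16.7)
  = 15.36 × 0.4339 = 6.665 mg/L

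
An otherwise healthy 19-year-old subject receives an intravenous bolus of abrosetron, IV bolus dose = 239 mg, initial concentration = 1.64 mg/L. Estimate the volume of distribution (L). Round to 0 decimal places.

Vd = Dose / C₀ = 239.0 / 1.64 = 145.7 L

146 L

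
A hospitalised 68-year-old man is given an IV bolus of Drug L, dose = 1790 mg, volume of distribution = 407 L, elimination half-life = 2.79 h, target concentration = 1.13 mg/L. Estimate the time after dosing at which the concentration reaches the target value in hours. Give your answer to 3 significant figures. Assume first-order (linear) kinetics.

5.47 h

C₀ = Dose / Vd = 1790 / 407 = 4.398 mg/L
k = ln2 / t½ = 0.693147 / 2.79 = 0.2484 h⁻¹
t = ln(C₀ / C) / k = ln(4.398 / 1.13) / 0.2484
  = ln(3.892) / 0.2484 = 1.359 / 0.2484 = 5.471 h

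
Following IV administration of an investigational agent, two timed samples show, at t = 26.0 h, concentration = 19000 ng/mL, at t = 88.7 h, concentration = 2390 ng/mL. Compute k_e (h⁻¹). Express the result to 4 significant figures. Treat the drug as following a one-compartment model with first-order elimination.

0.03306 h⁻¹

k = ln(C₁/C₂) / (t₂ − t₁) = ln(19000/2390) / (88.7 − 26.0)
  = 2.073 / 62.70 = 0.03306 h⁻¹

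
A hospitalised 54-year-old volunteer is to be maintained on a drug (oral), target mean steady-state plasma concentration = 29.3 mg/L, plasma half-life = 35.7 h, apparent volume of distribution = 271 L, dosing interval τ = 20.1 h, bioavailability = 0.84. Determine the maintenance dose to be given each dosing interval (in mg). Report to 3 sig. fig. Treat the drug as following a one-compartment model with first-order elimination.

k = ln2 / t½ = 0.693147 / 35.7 = 0.01942 h⁻¹
CL = k × Vd = 0.01942 × 271 = 5.263 L/h
At steady state, F × (Dose/τ) = Css × CL.
Dose = Css × CL × τ / F = 29.3 × 5.263 × 20.1 / 0.84 = 3690 mg

3690 mg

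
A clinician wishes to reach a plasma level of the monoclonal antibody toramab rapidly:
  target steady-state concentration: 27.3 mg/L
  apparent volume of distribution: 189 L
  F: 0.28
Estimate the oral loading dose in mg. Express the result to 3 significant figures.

LD = Css × Vd / F = 27.3 × 189 / 0.28 = 18430 mg

18400 mg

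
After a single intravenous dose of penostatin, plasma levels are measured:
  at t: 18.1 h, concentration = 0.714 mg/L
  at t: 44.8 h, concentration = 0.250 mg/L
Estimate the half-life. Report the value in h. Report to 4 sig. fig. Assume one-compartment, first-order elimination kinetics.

k = ln(C₁/C₂) / (t₂ − t₁) = ln(0.714/0.250) / (44.8 − 18.1)
  = 1.049 / 26.70 = 0.03929 h⁻¹
t½ = ln2 / k = 0.693147 / 0.03929 = 17.64 h

17.64 h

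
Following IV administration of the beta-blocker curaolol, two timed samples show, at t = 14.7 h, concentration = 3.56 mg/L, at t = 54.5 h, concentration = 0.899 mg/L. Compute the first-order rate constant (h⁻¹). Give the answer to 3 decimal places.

0.035 h⁻¹

k = ln(C₁/C₂) / (t₂ − t₁) = ln(3.56/0.899) / (54.5 − 14.7)
  = 1.376 / 39.80 = 0.03457 h⁻¹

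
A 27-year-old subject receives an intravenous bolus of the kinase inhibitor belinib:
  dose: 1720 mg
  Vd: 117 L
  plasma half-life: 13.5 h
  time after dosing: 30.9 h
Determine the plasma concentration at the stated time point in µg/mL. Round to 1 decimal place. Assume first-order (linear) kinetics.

3.0 µg/mL

C₀ = Dose / Vd = 1720 / 117 = 14.70 mg/L
k = ln2 / t½ = 0.693147 / 13.5 = 0.05134 h⁻¹
C = C₀ · e^(−k·t) = 14.70 × e^(−0.05134 × 30.9)
  = 14.70 × 0.2047 = 3.009 mg/L
(3.009 mg/L = 3.009 µg/mL)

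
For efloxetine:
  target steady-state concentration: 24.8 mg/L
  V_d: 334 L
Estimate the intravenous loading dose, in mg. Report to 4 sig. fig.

LD = Css × Vd = 24.8 × 334 = 8283 mg

8283 mg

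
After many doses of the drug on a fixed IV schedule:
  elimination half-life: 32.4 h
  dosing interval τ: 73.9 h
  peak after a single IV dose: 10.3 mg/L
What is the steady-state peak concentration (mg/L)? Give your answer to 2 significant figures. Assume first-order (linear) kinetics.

k = ln2 / t½ = 0.693147 / 32.4 = 0.02139 h⁻¹
e^(−kτ) = e^(−0.02139 × 73.9) = 0.2058
Accumulation ratio R = 1 / (1 − e^(−kτ)) = 1 / (1 − 0.2058) = 1.259
Steady-state peak = C₀ × R = 10.3 × 1.259 = 12.97 mg/L

13 mg/L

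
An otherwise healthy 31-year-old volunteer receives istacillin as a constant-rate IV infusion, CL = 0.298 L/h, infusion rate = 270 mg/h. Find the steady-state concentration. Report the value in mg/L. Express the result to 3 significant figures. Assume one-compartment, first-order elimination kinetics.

906 mg/L

At steady state Css = R₀ / CL = 270 / 0.2980 = 906.0 mg/L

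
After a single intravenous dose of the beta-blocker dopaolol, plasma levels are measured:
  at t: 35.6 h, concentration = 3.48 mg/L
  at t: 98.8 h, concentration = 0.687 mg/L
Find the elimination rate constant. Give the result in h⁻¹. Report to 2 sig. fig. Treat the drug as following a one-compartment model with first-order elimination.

k = ln(C₁/C₂) / (t₂ − t₁) = ln(3.48/0.687) / (98.8 − 35.6)
  = 1.622 / 63.20 = 0.02566 h⁻¹

0.026 h⁻¹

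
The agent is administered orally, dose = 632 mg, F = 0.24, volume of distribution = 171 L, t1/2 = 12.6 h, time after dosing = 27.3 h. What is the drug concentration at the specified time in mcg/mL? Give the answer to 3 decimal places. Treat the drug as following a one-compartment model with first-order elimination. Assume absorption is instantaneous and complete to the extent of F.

Amount reaching circulation = F × Dose = 0.24 × 632.0 = 151.7 mg
C₀ = F·Dose / Vd = 151.7 / 171 = 0.8871 mg/L
k = ln2 / t½ = 0.693147 / 12.6 = 0.05501 h⁻¹
C = C₀ · e^(−k·t) = 0.8871 × e^(−0.05501 × 27.3)
  = 0.8871 × 0.2227 = 0.1976 mg/L
(0.1976 mg/L = 0.1976 mcg/mL)

0.198 mcg/mL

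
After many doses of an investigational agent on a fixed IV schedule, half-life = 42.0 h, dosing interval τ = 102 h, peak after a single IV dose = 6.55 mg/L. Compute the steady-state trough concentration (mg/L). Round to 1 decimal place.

1.5 mg/L

k = ln2 / t½ = 0.693147 / 42.0 = 0.01650 h⁻¹
e^(−kτ) = e^(−0.01650 × 102) = 0.1858
Accumulation ratio R = 1 / (1 − e^(−kτ)) = 1 / (1 − 0.1858) = 1.228
Steady-state trough = C₀ × R × e^(−kτ) = 6.55 × 1.228 × 0.1858 = 1.494 mg/L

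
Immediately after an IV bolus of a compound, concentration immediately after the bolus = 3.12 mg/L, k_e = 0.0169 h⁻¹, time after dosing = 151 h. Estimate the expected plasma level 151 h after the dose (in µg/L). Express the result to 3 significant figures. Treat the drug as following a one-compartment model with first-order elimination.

243 µg/L

C = C₀ · e^(−k·t) = 3.120 × e^(−0.01690 × 151)
  = 3.120 × 0.07793 = 0.2431 mg/L
Convert: 0.2431 mg/L × 1000 = 243.1 µg/L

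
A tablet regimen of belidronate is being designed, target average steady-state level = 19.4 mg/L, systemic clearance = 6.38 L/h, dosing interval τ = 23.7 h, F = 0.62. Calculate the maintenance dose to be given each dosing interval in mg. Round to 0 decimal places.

At steady state, F × (Dose/τ) = Css × CL.
Dose = Css × CL × τ / F = 19.4 × 6.380 × 23.7 / 0.62 = 4731 mg

4731 mg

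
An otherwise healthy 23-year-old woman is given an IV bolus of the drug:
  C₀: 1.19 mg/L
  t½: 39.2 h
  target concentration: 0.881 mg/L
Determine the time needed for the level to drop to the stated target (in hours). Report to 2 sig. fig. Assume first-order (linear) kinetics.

17 h

k = ln2 / t½ = 0.693147 / 39.2 = 0.01768 h⁻¹
t = ln(C₀ / C) / k = ln(1.190 / 0.881) / 0.01768
  = ln(1.351) / 0.01768 = 0.3008 / 0.01768 = 17.01 h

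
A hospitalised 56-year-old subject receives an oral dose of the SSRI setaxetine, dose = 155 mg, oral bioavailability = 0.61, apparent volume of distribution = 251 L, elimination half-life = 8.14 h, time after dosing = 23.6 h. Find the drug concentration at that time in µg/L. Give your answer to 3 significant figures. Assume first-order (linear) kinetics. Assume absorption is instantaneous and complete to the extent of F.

50.5 µg/L

Amount reaching circulation = F × Dose = 0.61 × 155.0 = 94.55 mg
C₀ = F·Dose / Vd = 94.55 / 251 = 0.3767 mg/L
k = ln2 / t½ = 0.693147 / 8.14 = 0.08515 h⁻¹
C = C₀ · e^(−k·t) = 0.3767 × e^(−0.08515 × 23.6)
  = 0.3767 × 0.1341 = 0.05052 mg/L
Convert: 0.05052 mg/L × 1000 = 50.52 µg/L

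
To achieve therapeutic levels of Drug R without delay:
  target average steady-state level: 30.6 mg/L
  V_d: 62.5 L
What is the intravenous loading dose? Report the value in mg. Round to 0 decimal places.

1913 mg

LD = Css × Vd = 30.6 × 62.5 = 1913 mg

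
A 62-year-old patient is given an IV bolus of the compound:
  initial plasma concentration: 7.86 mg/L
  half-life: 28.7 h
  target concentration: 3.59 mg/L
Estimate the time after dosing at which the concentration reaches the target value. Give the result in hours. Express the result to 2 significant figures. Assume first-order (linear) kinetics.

k = ln2 / t½ = 0.693147 / 28.7 = 0.02415 h⁻¹
t = ln(C₀ / C) / k = ln(7.860 / 3.59) / 0.02415
  = ln(2.189) / 0.02415 = 0.7834 / 0.02415 = 32.44 h

32 h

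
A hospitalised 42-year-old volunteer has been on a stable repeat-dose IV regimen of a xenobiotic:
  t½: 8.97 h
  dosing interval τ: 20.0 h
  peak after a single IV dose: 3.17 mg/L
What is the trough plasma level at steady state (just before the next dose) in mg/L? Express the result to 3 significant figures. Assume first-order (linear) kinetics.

k = ln2 / t½ = 0.693147 / 8.97 = 0.07727 h⁻¹
e^(−kτ) = e^(−0.07727 × 20.0) = 0.2132
Accumulation ratio R = 1 / (1 − e^(−kτ)) = 1 / (1 − 0.2132) = 1.271
Steady-state trough = C₀ × R × e^(−kτ) = 3.17 × 1.271 × 0.2132 = 0.8590 mg/L

0.859 mg/L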